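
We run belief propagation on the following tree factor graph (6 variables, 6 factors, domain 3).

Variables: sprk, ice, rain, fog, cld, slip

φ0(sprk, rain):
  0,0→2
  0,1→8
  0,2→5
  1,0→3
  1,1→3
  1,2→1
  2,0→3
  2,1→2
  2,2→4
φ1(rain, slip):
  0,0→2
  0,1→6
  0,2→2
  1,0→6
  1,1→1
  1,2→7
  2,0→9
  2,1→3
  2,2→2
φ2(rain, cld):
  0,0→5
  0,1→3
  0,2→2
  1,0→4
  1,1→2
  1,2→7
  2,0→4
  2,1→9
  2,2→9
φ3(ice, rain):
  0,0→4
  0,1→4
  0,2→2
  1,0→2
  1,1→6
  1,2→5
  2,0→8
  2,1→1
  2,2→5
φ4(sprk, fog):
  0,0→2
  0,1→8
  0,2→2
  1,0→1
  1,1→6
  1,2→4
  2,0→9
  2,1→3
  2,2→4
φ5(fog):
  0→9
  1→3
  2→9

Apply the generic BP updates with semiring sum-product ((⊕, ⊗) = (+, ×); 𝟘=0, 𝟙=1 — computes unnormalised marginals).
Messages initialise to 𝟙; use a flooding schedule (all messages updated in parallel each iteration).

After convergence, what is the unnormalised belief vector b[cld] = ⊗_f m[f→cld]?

init: all messages = 𝟙 over 3 values
r1 m[φ0→sprk] = [15, 7, 9]
r1 m[φ0→rain] = [8, 13, 10]
r1 m[φ1→rain] = [10, 14, 14]
r1 m[φ1→slip] = [17, 10, 11]
r1 m[φ2→rain] = [10, 13, 22]
r1 m[φ2→cld] = [13, 14, 18]
r1 m[φ3→ice] = [10, 13, 14]
r1 m[φ3→rain] = [14, 11, 12]
r1 m[φ4→sprk] = [12, 11, 16]
r1 m[φ4→fog] = [12, 17, 10]
r1 m[φ5→fog] = [9, 3, 9]
r1 m[sprk→φ0] = [1, 1, 1]
r1 m[sprk→φ4] = [1, 1, 1]
r1 m[ice→φ3] = [1, 1, 1]
r1 m[rain→φ0] = [1, 1, 1]
r1 m[rain→φ1] = [1, 1, 1]
r1 m[rain→φ2] = [1, 1, 1]
r1 m[rain→φ3] = [1, 1, 1]
r1 m[fog→φ4] = [1, 1, 1]
r1 m[fog→φ5] = [1, 1, 1]
r1 m[cld→φ2] = [1, 1, 1]
r1 m[slip→φ1] = [1, 1, 1]
r2 m[φ0→sprk] = [15, 7, 9]
r2 m[φ0→rain] = [8, 13, 10]
r2 m[φ1→rain] = [10, 14, 14]
r2 m[φ1→slip] = [17, 10, 11]
r2 m[φ2→rain] = [10, 13, 22]
r2 m[φ2→cld] = [13, 14, 18]
r2 m[φ3→ice] = [10, 13, 14]
r2 m[φ3→rain] = [14, 11, 12]
r2 m[φ4→sprk] = [12, 11, 16]
r2 m[φ4→fog] = [12, 17, 10]
r2 m[φ5→fog] = [9, 3, 9]
r2 m[sprk→φ0] = [12, 11, 16]
r2 m[sprk→φ4] = [15, 7, 9]
r2 m[ice→φ3] = [1, 1, 1]
r2 m[rain→φ0] = [1400, 2002, 3696]
r2 m[rain→φ1] = [1120, 1859, 2640]
r2 m[rain→φ2] = [1120, 2002, 1680]
r2 m[rain→φ3] = [800, 2366, 3080]
r2 m[fog→φ4] = [9, 3, 9]
r2 m[fog→φ5] = [12, 17, 10]
r2 m[cld→φ2] = [1, 1, 1]
r2 m[slip→φ1] = [1, 1, 1]
r3 m[φ0→sprk] = [37296, 13902, 22988]
r3 m[φ0→rain] = [105, 161, 135]
r3 m[φ1→rain] = [10, 14, 14]
r3 m[φ1→slip] = [37154, 16499, 20533]
r3 m[φ2→rain] = [10, 13, 22]
r3 m[φ2→cld] = [20328, 22484, 31374]
r3 m[φ3→ice] = [18824, 31196, 24166]
r3 m[φ3→rain] = [14, 11, 12]
r3 m[φ4→sprk] = [60, 63, 126]
r3 m[φ4→fog] = [118, 189, 94]
r3 m[φ5→fog] = [9, 3, 9]
r3 m[sprk→φ0] = [12, 11, 16]
r3 m[sprk→φ4] = [15, 7, 9]
r3 m[ice→φ3] = [1, 1, 1]
r3 m[rain→φ0] = [1400, 2002, 3696]
r3 m[rain→φ1] = [1120, 1859, 2640]
r3 m[rain→φ2] = [1120, 2002, 1680]
r3 m[rain→φ3] = [800, 2366, 3080]
r3 m[fog→φ4] = [9, 3, 9]
r3 m[fog→φ5] = [12, 17, 10]
r3 m[cld→φ2] = [1, 1, 1]
r3 m[slip→φ1] = [1, 1, 1]
r4 m[φ0→sprk] = [37296, 13902, 22988]
r4 m[φ0→rain] = [105, 161, 135]
r4 m[φ1→rain] = [10, 14, 14]
r4 m[φ1→slip] = [37154, 16499, 20533]
r4 m[φ2→rain] = [10, 13, 22]
r4 m[φ2→cld] = [20328, 22484, 31374]
r4 m[φ3→ice] = [18824, 31196, 24166]
r4 m[φ3→rain] = [14, 11, 12]
r4 m[φ4→sprk] = [60, 63, 126]
r4 m[φ4→fog] = [118, 189, 94]
r4 m[φ5→fog] = [9, 3, 9]
r4 m[sprk→φ0] = [60, 63, 126]
r4 m[sprk→φ4] = [37296, 13902, 22988]
r4 m[ice→φ3] = [1, 1, 1]
r4 m[rain→φ0] = [1400, 2002, 3696]
r4 m[rain→φ1] = [14700, 23023, 35640]
r4 m[rain→φ2] = [14700, 24794, 22680]
r4 m[rain→φ3] = [10500, 29302, 41580]
r4 m[fog→φ4] = [9, 3, 9]
r4 m[fog→φ5] = [118, 189, 94]
r4 m[cld→φ2] = [1, 1, 1]
r4 m[slip→φ1] = [1, 1, 1]
r5 m[φ0→sprk] = [37296, 13902, 22988]
r5 m[φ0→rain] = [687, 921, 867]
r5 m[φ1→rain] = [10, 14, 14]
r5 m[φ1→slip] = [488298, 218143, 261841]
r5 m[φ2→rain] = [10, 13, 22]
r5 m[φ2→cld] = [263396, 297808, 407078]
r5 m[φ3→ice] = [242368, 404712, 321202]
r5 m[φ3→rain] = [14, 11, 12]
r5 m[φ4→sprk] = [60, 63, 126]
r5 m[φ4→fog] = [295386, 450744, 222152]
r5 m[φ5→fog] = [9, 3, 9]
r5 m[sprk→φ0] = [60, 63, 126]
r5 m[sprk→φ4] = [37296, 13902, 22988]
r5 m[ice→φ3] = [1, 1, 1]
r5 m[rain→φ0] = [1400, 2002, 3696]
r5 m[rain→φ1] = [14700, 23023, 35640]
r5 m[rain→φ2] = [14700, 24794, 22680]
r5 m[rain→φ3] = [10500, 29302, 41580]
r5 m[fog→φ4] = [9, 3, 9]
r5 m[fog→φ5] = [118, 189, 94]
r5 m[cld→φ2] = [1, 1, 1]
r5 m[slip→φ1] = [1, 1, 1]
r6 m[φ0→sprk] = [37296, 13902, 22988]
r6 m[φ0→rain] = [687, 921, 867]
r6 m[φ1→rain] = [10, 14, 14]
r6 m[φ1→slip] = [488298, 218143, 261841]
r6 m[φ2→rain] = [10, 13, 22]
r6 m[φ2→cld] = [263396, 297808, 407078]
r6 m[φ3→ice] = [242368, 404712, 321202]
r6 m[φ3→rain] = [14, 11, 12]
r6 m[φ4→sprk] = [60, 63, 126]
r6 m[φ4→fog] = [295386, 450744, 222152]
r6 m[φ5→fog] = [9, 3, 9]
r6 m[sprk→φ0] = [60, 63, 126]
r6 m[sprk→φ4] = [37296, 13902, 22988]
r6 m[ice→φ3] = [1, 1, 1]
r6 m[rain→φ0] = [1400, 2002, 3696]
r6 m[rain→φ1] = [96180, 131703, 228888]
r6 m[rain→φ2] = [96180, 141834, 145656]
r6 m[rain→φ3] = [68700, 167622, 267036]
r6 m[fog→φ4] = [9, 3, 9]
r6 m[fog→φ5] = [295386, 450744, 222152]
r6 m[cld→φ2] = [1, 1, 1]
r6 m[slip→φ1] = [1, 1, 1]
r7 m[φ0→sprk] = [37296, 13902, 22988]
r7 m[φ0→rain] = [687, 921, 867]
r7 m[φ1→rain] = [10, 14, 14]
r7 m[φ1→slip] = [3042570, 1395447, 1572057]
r7 m[φ2→rain] = [10, 13, 22]
r7 m[φ2→cld] = [1630860, 1883112, 2496102]
r7 m[φ3→ice] = [1479360, 2478312, 2052402]
r7 m[φ3→rain] = [14, 11, 12]
r7 m[φ4→sprk] = [60, 63, 126]
r7 m[φ4→fog] = [295386, 450744, 222152]
r7 m[φ5→fog] = [9, 3, 9]
r7 m[sprk→φ0] = [60, 63, 126]
r7 m[sprk→φ4] = [37296, 13902, 22988]
r7 m[ice→φ3] = [1, 1, 1]
r7 m[rain→φ0] = [1400, 2002, 3696]
r7 m[rain→φ1] = [96180, 131703, 228888]
r7 m[rain→φ2] = [96180, 141834, 145656]
r7 m[rain→φ3] = [68700, 167622, 267036]
r7 m[fog→φ4] = [9, 3, 9]
r7 m[fog→φ5] = [295386, 450744, 222152]
r7 m[cld→φ2] = [1, 1, 1]
r7 m[slip→φ1] = [1, 1, 1]
r8 m[φ0→sprk] = [37296, 13902, 22988]
r8 m[φ0→rain] = [687, 921, 867]
r8 m[φ1→rain] = [10, 14, 14]
r8 m[φ1→slip] = [3042570, 1395447, 1572057]
r8 m[φ2→rain] = [10, 13, 22]
r8 m[φ2→cld] = [1630860, 1883112, 2496102]
r8 m[φ3→ice] = [1479360, 2478312, 2052402]
r8 m[φ3→rain] = [14, 11, 12]
r8 m[φ4→sprk] = [60, 63, 126]
r8 m[φ4→fog] = [295386, 450744, 222152]
r8 m[φ5→fog] = [9, 3, 9]
r8 m[sprk→φ0] = [60, 63, 126]
r8 m[sprk→φ4] = [37296, 13902, 22988]
r8 m[ice→φ3] = [1, 1, 1]
r8 m[rain→φ0] = [1400, 2002, 3696]
r8 m[rain→φ1] = [96180, 131703, 228888]
r8 m[rain→φ2] = [96180, 141834, 145656]
r8 m[rain→φ3] = [68700, 167622, 267036]
r8 m[fog→φ4] = [9, 3, 9]
r8 m[fog→φ5] = [295386, 450744, 222152]
r8 m[cld→φ2] = [1, 1, 1]
r8 m[slip→φ1] = [1, 1, 1]
fixed point reached at round 8
b[cld] = ⊗ incoming = [1630860, 1883112, 2496102]

b[cld] = [1630860, 1883112, 2496102]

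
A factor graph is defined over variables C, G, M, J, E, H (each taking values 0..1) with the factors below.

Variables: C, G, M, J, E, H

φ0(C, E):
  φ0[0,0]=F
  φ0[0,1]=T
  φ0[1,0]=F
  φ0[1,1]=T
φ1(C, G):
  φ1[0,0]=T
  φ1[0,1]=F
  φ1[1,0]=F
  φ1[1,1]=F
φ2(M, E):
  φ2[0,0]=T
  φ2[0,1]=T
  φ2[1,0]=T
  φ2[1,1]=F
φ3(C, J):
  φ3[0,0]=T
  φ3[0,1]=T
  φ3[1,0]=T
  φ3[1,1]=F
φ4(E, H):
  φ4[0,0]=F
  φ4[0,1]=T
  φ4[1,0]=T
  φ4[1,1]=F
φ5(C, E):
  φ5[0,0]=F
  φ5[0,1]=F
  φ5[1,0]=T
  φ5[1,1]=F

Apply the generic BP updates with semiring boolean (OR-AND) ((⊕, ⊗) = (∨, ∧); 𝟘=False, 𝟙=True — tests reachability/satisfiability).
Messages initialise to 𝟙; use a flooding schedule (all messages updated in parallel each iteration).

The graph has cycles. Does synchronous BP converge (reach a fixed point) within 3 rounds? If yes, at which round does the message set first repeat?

init: all messages = 𝟙 over 2 values
r1 m[φ0→C] = [T, T]
r1 m[φ0→E] = [F, T]
r1 m[φ1→C] = [T, F]
r1 m[φ1→G] = [T, F]
r1 m[φ2→M] = [T, T]
r1 m[φ2→E] = [T, T]
r1 m[φ3→C] = [T, T]
r1 m[φ3→J] = [T, T]
r1 m[φ4→E] = [T, T]
r1 m[φ4→H] = [T, T]
r1 m[φ5→C] = [F, T]
r1 m[φ5→E] = [T, F]
r1 m[C→φ0] = [T, T]
r1 m[C→φ1] = [T, T]
r1 m[C→φ3] = [T, T]
r1 m[C→φ5] = [T, T]
r1 m[G→φ1] = [T, T]
r1 m[M→φ2] = [T, T]
r1 m[J→φ3] = [T, T]
r1 m[E→φ0] = [T, T]
r1 m[E→φ2] = [T, T]
r1 m[E→φ4] = [T, T]
r1 m[E→φ5] = [T, T]
r1 m[H→φ4] = [T, T]
r2 m[φ0→C] = [T, T]
r2 m[φ0→E] = [F, T]
r2 m[φ1→C] = [T, F]
r2 m[φ1→G] = [T, F]
r2 m[φ2→M] = [T, T]
r2 m[φ2→E] = [T, T]
r2 m[φ3→C] = [T, T]
r2 m[φ3→J] = [T, T]
r2 m[φ4→E] = [T, T]
r2 m[φ4→H] = [T, T]
r2 m[φ5→C] = [F, T]
r2 m[φ5→E] = [T, F]
r2 m[C→φ0] = [F, F]
r2 m[C→φ1] = [F, T]
r2 m[C→φ3] = [F, F]
r2 m[C→φ5] = [T, F]
r2 m[G→φ1] = [T, T]
r2 m[M→φ2] = [T, T]
r2 m[J→φ3] = [T, T]
r2 m[E→φ0] = [T, F]
r2 m[E→φ2] = [F, F]
r2 m[E→φ4] = [F, F]
r2 m[E→φ5] = [F, T]
r2 m[H→φ4] = [T, T]
r3 m[φ0→C] = [F, F]
r3 m[φ0→E] = [F, F]
r3 m[φ1→C] = [T, F]
r3 m[φ1→G] = [F, F]
r3 m[φ2→M] = [F, F]
r3 m[φ2→E] = [T, T]
r3 m[φ3→C] = [T, T]
r3 m[φ3→J] = [F, F]
r3 m[φ4→E] = [T, T]
r3 m[φ4→H] = [F, F]
r3 m[φ5→C] = [F, F]
r3 m[φ5→E] = [F, F]
r3 m[C→φ0] = [F, F]
r3 m[C→φ1] = [F, T]
r3 m[C→φ3] = [F, F]
r3 m[C→φ5] = [T, F]
r3 m[G→φ1] = [T, T]
r3 m[M→φ2] = [T, T]
r3 m[J→φ3] = [T, T]
r3 m[E→φ0] = [T, F]
r3 m[E→φ2] = [F, F]
r3 m[E→φ4] = [F, F]
r3 m[E→φ5] = [F, T]
r3 m[H→φ4] = [T, T]
no fixed point within 3 rounds

NOT CONVERGED within 3 rounds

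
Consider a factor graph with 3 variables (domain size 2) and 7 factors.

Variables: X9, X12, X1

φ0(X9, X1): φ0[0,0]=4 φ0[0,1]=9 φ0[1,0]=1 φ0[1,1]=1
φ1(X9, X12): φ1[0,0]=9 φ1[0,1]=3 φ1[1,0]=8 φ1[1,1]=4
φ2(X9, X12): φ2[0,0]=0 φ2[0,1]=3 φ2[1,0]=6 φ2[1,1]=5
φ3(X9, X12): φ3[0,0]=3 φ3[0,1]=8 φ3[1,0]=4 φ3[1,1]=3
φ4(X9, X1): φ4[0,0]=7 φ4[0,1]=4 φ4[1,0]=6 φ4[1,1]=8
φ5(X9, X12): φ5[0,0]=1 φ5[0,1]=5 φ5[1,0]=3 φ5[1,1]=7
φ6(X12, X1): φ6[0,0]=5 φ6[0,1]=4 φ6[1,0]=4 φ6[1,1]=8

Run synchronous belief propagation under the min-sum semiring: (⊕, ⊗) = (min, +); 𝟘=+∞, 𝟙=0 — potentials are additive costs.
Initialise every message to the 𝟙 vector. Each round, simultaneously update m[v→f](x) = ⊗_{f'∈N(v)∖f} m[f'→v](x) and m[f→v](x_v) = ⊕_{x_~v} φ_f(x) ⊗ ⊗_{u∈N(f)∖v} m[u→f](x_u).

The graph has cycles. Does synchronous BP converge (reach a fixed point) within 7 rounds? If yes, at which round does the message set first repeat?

NOT CONVERGED within 7 rounds

init: all messages = 𝟙 over 2 values
r1 m[φ0→X9] = [4, 1]
r1 m[φ0→X1] = [1, 1]
r1 m[φ1→X9] = [3, 4]
r1 m[φ1→X12] = [8, 3]
r1 m[φ2→X9] = [0, 5]
r1 m[φ2→X12] = [0, 3]
r1 m[φ3→X9] = [3, 3]
r1 m[φ3→X12] = [3, 3]
r1 m[φ4→X9] = [4, 6]
r1 m[φ4→X1] = [6, 4]
r1 m[φ5→X9] = [1, 3]
r1 m[φ5→X12] = [1, 5]
r1 m[φ6→X12] = [4, 4]
r1 m[φ6→X1] = [4, 4]
r1 m[X9→φ0] = [0, 0]
r1 m[X9→φ1] = [0, 0]
r1 m[X9→φ2] = [0, 0]
r1 m[X9→φ3] = [0, 0]
r1 m[X9→φ4] = [0, 0]
r1 m[X9→φ5] = [0, 0]
r1 m[X12→φ1] = [0, 0]
r1 m[X12→φ2] = [0, 0]
r1 m[X12→φ3] = [0, 0]
r1 m[X12→φ5] = [0, 0]
r1 m[X12→φ6] = [0, 0]
r1 m[X1→φ0] = [0, 0]
r1 m[X1→φ4] = [0, 0]
r1 m[X1→φ6] = [0, 0]
r2 m[φ0→X9] = [4, 1]
r2 m[φ0→X1] = [1, 1]
r2 m[φ1→X9] = [3, 4]
r2 m[φ1→X12] = [8, 3]
r2 m[φ2→X9] = [0, 5]
r2 m[φ2→X12] = [0, 3]
r2 m[φ3→X9] = [3, 3]
r2 m[φ3→X12] = [3, 3]
r2 m[φ4→X9] = [4, 6]
r2 m[φ4→X1] = [6, 4]
r2 m[φ5→X9] = [1, 3]
r2 m[φ5→X12] = [1, 5]
r2 m[φ6→X12] = [4, 4]
r2 m[φ6→X1] = [4, 4]
r2 m[X9→φ0] = [11, 21]
r2 m[X9→φ1] = [12, 18]
r2 m[X9→φ2] = [15, 17]
r2 m[X9→φ3] = [12, 19]
r2 m[X9→φ4] = [11, 16]
r2 m[X9→φ5] = [14, 19]
r2 m[X12→φ1] = [8, 15]
r2 m[X12→φ2] = [16, 15]
r2 m[X12→φ3] = [13, 15]
r2 m[X12→φ5] = [15, 13]
r2 m[X12→φ6] = [12, 14]
r2 m[X1→φ0] = [10, 8]
r2 m[X1→φ4] = [5, 5]
r2 m[X1→φ6] = [7, 5]
r3 m[φ0→X9] = [14, 9]
r3 m[φ0→X1] = [15, 20]
r3 m[φ1→X9] = [17, 16]
r3 m[φ1→X12] = [21, 15]
r3 m[φ2→X9] = [16, 20]
r3 m[φ2→X12] = [15, 18]
r3 m[φ3→X9] = [16, 17]
r3 m[φ3→X12] = [15, 20]
r3 m[φ4→X9] = [9, 11]
r3 m[φ4→X1] = [18, 15]
r3 m[φ5→X9] = [16, 18]
r3 m[φ5→X12] = [15, 19]
r3 m[φ6→X12] = [9, 11]
r3 m[φ6→X1] = [17, 16]
r3 m[X9→φ0] = [11, 21]
r3 m[X9→φ1] = [12, 18]
r3 m[X9→φ2] = [15, 17]
r3 m[X9→φ3] = [12, 19]
r3 m[X9→φ4] = [11, 16]
r3 m[X9→φ5] = [14, 19]
r3 m[X12→φ1] = [8, 15]
r3 m[X12→φ2] = [16, 15]
r3 m[X12→φ3] = [13, 15]
r3 m[X12→φ5] = [15, 13]
r3 m[X12→φ6] = [12, 14]
r3 m[X1→φ0] = [10, 8]
r3 m[X1→φ4] = [5, 5]
r3 m[X1→φ6] = [7, 5]
r4 m[φ0→X9] = [14, 9]
r4 m[φ0→X1] = [15, 20]
r4 m[φ1→X9] = [17, 16]
r4 m[φ1→X12] = [21, 15]
r4 m[φ2→X9] = [16, 20]
r4 m[φ2→X12] = [15, 18]
r4 m[φ3→X9] = [16, 17]
r4 m[φ3→X12] = [15, 20]
r4 m[φ4→X9] = [9, 11]
r4 m[φ4→X1] = [18, 15]
r4 m[φ5→X9] = [16, 18]
r4 m[φ5→X12] = [15, 19]
r4 m[φ6→X12] = [9, 11]
r4 m[φ6→X1] = [17, 16]
r4 m[X9→φ0] = [74, 82]
r4 m[X9→φ1] = [71, 75]
r4 m[X9→φ2] = [72, 71]
r4 m[X9→φ3] = [72, 74]
r4 m[X9→φ4] = [79, 80]
r4 m[X9→φ5] = [72, 73]
r4 m[X12→φ1] = [54, 68]
r4 m[X12→φ2] = [60, 65]
r4 m[X12→φ3] = [60, 63]
r4 m[X12→φ5] = [60, 64]
r4 m[X12→φ6] = [66, 72]
r4 m[X1→φ0] = [35, 31]
r4 m[X1→φ4] = [32, 36]
r4 m[X1→φ6] = [33, 35]
r5 m[φ0→X9] = [39, 32]
r5 m[φ0→X1] = [78, 83]
r5 m[φ1→X9] = [63, 62]
r5 m[φ1→X12] = [80, 74]
r5 m[φ2→X9] = [60, 66]
r5 m[φ2→X12] = [72, 75]
r5 m[φ3→X9] = [63, 64]
r5 m[φ3→X12] = [75, 77]
r5 m[φ4→X9] = [39, 38]
r5 m[φ4→X1] = [86, 83]
r5 m[φ5→X9] = [61, 63]
r5 m[φ5→X12] = [73, 77]
r5 m[φ6→X12] = [38, 37]
r5 m[φ6→X1] = [71, 70]
r5 m[X9→φ0] = [74, 82]
r5 m[X9→φ1] = [71, 75]
r5 m[X9→φ2] = [72, 71]
r5 m[X9→φ3] = [72, 74]
r5 m[X9→φ4] = [79, 80]
r5 m[X9→φ5] = [72, 73]
r5 m[X12→φ1] = [54, 68]
r5 m[X12→φ2] = [60, 65]
r5 m[X12→φ3] = [60, 63]
r5 m[X12→φ5] = [60, 64]
r5 m[X12→φ6] = [66, 72]
r5 m[X1→φ0] = [35, 31]
r5 m[X1→φ4] = [32, 36]
r5 m[X1→φ6] = [33, 35]
r6 m[φ0→X9] = [39, 32]
r6 m[φ0→X1] = [78, 83]
r6 m[φ1→X9] = [63, 62]
r6 m[φ1→X12] = [80, 74]
r6 m[φ2→X9] = [60, 66]
r6 m[φ2→X12] = [72, 75]
r6 m[φ3→X9] = [63, 64]
r6 m[φ3→X12] = [75, 77]
r6 m[φ4→X9] = [39, 38]
r6 m[φ4→X1] = [86, 83]
r6 m[φ5→X9] = [61, 63]
r6 m[φ5→X12] = [73, 77]
r6 m[φ6→X12] = [38, 37]
r6 m[φ6→X1] = [71, 70]
r6 m[X9→φ0] = [286, 293]
r6 m[X9→φ1] = [262, 263]
r6 m[X9→φ2] = [265, 259]
r6 m[X9→φ3] = [262, 261]
r6 m[X9→φ4] = [286, 287]
r6 m[X9→φ5] = [264, 262]
r6 m[X12→φ1] = [258, 266]
r6 m[X12→φ2] = [266, 265]
r6 m[X12→φ3] = [263, 263]
r6 m[X12→φ5] = [265, 263]
r6 m[X12→φ6] = [300, 303]
r6 m[X1→φ0] = [157, 153]
r6 m[X1→φ4] = [149, 153]
r6 m[X1→φ6] = [164, 166]
r7 m[φ0→X9] = [161, 154]
r7 m[φ0→X1] = [290, 294]
r7 m[φ1→X9] = [267, 266]
r7 m[φ1→X12] = [271, 265]
r7 m[φ2→X9] = [266, 270]
r7 m[φ2→X12] = [265, 264]
r7 m[φ3→X9] = [266, 266]
r7 m[φ3→X12] = [265, 264]
r7 m[φ4→X9] = [156, 155]
r7 m[φ4→X1] = [293, 290]
r7 m[φ5→X9] = [266, 268]
r7 m[φ5→X12] = [265, 269]
r7 m[φ6→X12] = [169, 168]
r7 m[φ6→X1] = [305, 304]
r7 m[X9→φ0] = [286, 293]
r7 m[X9→φ1] = [262, 263]
r7 m[X9→φ2] = [265, 259]
r7 m[X9→φ3] = [262, 261]
r7 m[X9→φ4] = [286, 287]
r7 m[X9→φ5] = [264, 262]
r7 m[X12→φ1] = [258, 266]
r7 m[X12→φ2] = [266, 265]
r7 m[X12→φ3] = [263, 263]
r7 m[X12→φ5] = [265, 263]
r7 m[X12→φ6] = [300, 303]
r7 m[X1→φ0] = [157, 153]
r7 m[X1→φ4] = [149, 153]
r7 m[X1→φ6] = [164, 166]
no fixed point within 7 rounds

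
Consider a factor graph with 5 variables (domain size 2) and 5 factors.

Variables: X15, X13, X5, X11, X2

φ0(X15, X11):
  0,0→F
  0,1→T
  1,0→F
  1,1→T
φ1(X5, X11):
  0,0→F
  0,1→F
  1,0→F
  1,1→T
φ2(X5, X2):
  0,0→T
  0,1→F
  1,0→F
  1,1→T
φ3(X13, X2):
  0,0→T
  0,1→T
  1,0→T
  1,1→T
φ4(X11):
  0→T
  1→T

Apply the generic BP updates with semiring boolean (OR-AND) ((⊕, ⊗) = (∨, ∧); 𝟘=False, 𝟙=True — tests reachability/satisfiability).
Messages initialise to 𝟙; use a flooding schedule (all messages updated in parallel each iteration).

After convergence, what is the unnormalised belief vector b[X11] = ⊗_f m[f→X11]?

init: all messages = 𝟙 over 2 values
r1 m[φ0→X15] = [T, T]
r1 m[φ0→X11] = [F, T]
r1 m[φ1→X5] = [F, T]
r1 m[φ1→X11] = [F, T]
r1 m[φ2→X5] = [T, T]
r1 m[φ2→X2] = [T, T]
r1 m[φ3→X13] = [T, T]
r1 m[φ3→X2] = [T, T]
r1 m[φ4→X11] = [T, T]
r1 m[X15→φ0] = [T, T]
r1 m[X13→φ3] = [T, T]
r1 m[X5→φ1] = [T, T]
r1 m[X5→φ2] = [T, T]
r1 m[X11→φ0] = [T, T]
r1 m[X11→φ1] = [T, T]
r1 m[X11→φ4] = [T, T]
r1 m[X2→φ2] = [T, T]
r1 m[X2→φ3] = [T, T]
r2 m[φ0→X15] = [T, T]
r2 m[φ0→X11] = [F, T]
r2 m[φ1→X5] = [F, T]
r2 m[φ1→X11] = [F, T]
r2 m[φ2→X5] = [T, T]
r2 m[φ2→X2] = [T, T]
r2 m[φ3→X13] = [T, T]
r2 m[φ3→X2] = [T, T]
r2 m[φ4→X11] = [T, T]
r2 m[X15→φ0] = [T, T]
r2 m[X13→φ3] = [T, T]
r2 m[X5→φ1] = [T, T]
r2 m[X5→φ2] = [F, T]
r2 m[X11→φ0] = [F, T]
r2 m[X11→φ1] = [F, T]
r2 m[X11→φ4] = [F, T]
r2 m[X2→φ2] = [T, T]
r2 m[X2→φ3] = [T, T]
r3 m[φ0→X15] = [T, T]
r3 m[φ0→X11] = [F, T]
r3 m[φ1→X5] = [F, T]
r3 m[φ1→X11] = [F, T]
r3 m[φ2→X5] = [T, T]
r3 m[φ2→X2] = [F, T]
r3 m[φ3→X13] = [T, T]
r3 m[φ3→X2] = [T, T]
r3 m[φ4→X11] = [T, T]
r3 m[X15→φ0] = [T, T]
r3 m[X13→φ3] = [T, T]
r3 m[X5→φ1] = [T, T]
r3 m[X5→φ2] = [F, T]
r3 m[X11→φ0] = [F, T]
r3 m[X11→φ1] = [F, T]
r3 m[X11→φ4] = [F, T]
r3 m[X2→φ2] = [T, T]
r3 m[X2→φ3] = [T, T]
r4 m[φ0→X15] = [T, T]
r4 m[φ0→X11] = [F, T]
r4 m[φ1→X5] = [F, T]
r4 m[φ1→X11] = [F, T]
r4 m[φ2→X5] = [T, T]
r4 m[φ2→X2] = [F, T]
r4 m[φ3→X13] = [T, T]
r4 m[φ3→X2] = [T, T]
r4 m[φ4→X11] = [T, T]
r4 m[X15→φ0] = [T, T]
r4 m[X13→φ3] = [T, T]
r4 m[X5→φ1] = [T, T]
r4 m[X5→φ2] = [F, T]
r4 m[X11→φ0] = [F, T]
r4 m[X11→φ1] = [F, T]
r4 m[X11→φ4] = [F, T]
r4 m[X2→φ2] = [T, T]
r4 m[X2→φ3] = [F, T]
r5 m[φ0→X15] = [T, T]
r5 m[φ0→X11] = [F, T]
r5 m[φ1→X5] = [F, T]
r5 m[φ1→X11] = [F, T]
r5 m[φ2→X5] = [T, T]
r5 m[φ2→X2] = [F, T]
r5 m[φ3→X13] = [T, T]
r5 m[φ3→X2] = [T, T]
r5 m[φ4→X11] = [T, T]
r5 m[X15→φ0] = [T, T]
r5 m[X13→φ3] = [T, T]
r5 m[X5→φ1] = [T, T]
r5 m[X5→φ2] = [F, T]
r5 m[X11→φ0] = [F, T]
r5 m[X11→φ1] = [F, T]
r5 m[X11→φ4] = [F, T]
r5 m[X2→φ2] = [T, T]
r5 m[X2→φ3] = [F, T]
fixed point reached at round 5
b[X11] = ⊗ incoming = [F, T]

b[X11] = [F, T]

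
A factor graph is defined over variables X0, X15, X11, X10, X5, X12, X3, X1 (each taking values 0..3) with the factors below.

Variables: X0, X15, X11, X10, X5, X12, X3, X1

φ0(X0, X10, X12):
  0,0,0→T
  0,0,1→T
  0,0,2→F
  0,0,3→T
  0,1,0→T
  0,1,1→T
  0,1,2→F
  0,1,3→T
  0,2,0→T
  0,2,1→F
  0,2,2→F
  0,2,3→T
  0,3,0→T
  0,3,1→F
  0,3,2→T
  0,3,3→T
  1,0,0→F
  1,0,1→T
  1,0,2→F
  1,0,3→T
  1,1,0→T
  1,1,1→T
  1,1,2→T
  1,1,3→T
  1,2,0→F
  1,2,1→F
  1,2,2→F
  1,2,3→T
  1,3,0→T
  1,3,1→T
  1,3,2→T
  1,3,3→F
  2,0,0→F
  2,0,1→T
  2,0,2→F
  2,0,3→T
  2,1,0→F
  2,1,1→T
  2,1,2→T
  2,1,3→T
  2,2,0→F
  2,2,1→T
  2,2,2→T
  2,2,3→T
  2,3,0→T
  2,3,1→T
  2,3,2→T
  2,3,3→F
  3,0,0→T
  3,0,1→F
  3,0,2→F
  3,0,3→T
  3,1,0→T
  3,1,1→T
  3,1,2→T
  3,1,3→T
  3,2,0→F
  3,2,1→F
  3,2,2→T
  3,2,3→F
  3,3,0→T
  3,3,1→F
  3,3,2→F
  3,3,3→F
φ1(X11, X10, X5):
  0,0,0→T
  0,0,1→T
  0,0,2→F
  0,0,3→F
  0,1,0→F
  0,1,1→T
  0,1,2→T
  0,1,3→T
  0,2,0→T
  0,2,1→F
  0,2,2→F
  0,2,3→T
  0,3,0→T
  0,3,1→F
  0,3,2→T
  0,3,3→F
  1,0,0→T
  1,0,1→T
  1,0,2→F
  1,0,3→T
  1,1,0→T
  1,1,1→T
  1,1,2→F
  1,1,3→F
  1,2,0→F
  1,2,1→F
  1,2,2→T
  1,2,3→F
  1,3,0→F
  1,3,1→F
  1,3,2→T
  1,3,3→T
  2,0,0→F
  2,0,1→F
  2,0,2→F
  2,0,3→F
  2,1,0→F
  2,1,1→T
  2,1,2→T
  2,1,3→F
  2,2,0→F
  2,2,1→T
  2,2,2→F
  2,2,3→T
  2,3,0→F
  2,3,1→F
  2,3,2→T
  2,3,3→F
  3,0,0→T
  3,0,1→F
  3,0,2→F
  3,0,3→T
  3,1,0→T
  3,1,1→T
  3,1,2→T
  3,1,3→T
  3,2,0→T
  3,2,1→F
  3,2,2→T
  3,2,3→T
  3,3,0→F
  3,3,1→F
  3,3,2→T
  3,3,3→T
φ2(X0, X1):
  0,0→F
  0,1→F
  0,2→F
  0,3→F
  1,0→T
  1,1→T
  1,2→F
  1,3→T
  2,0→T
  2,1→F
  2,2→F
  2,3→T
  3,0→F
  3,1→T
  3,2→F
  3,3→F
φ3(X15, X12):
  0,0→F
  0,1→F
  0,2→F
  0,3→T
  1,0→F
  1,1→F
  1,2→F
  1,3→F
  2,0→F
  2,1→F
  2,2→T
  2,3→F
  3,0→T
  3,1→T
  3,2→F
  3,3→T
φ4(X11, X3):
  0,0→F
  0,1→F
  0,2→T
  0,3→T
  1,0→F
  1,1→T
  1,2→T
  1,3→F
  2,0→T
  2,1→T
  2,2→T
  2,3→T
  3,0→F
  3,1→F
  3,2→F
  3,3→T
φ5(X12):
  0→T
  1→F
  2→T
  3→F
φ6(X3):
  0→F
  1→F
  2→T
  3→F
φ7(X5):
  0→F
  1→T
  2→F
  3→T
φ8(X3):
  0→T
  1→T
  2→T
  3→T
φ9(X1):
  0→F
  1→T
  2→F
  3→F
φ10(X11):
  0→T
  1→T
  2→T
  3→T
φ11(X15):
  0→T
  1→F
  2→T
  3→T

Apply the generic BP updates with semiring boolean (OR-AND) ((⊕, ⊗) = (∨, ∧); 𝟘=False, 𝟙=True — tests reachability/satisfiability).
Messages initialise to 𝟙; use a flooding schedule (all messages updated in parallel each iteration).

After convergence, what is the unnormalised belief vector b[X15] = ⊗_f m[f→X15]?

b[X15] = [F, F, T, T]

init: all messages = 𝟙 over 4 values
r1 m[φ0→X0] = [T, T, T, T]
r1 m[φ0→X10] = [T, T, T, T]
r1 m[φ0→X12] = [T, T, T, T]
r1 m[φ1→X11] = [T, T, T, T]
r1 m[φ1→X10] = [T, T, T, T]
r1 m[φ1→X5] = [T, T, T, T]
r1 m[φ2→X0] = [F, T, T, T]
r1 m[φ2→X1] = [T, T, F, T]
r1 m[φ3→X15] = [T, F, T, T]
r1 m[φ3→X12] = [T, T, T, T]
r1 m[φ4→X11] = [T, T, T, T]
r1 m[φ4→X3] = [T, T, T, T]
r1 m[φ5→X12] = [T, F, T, F]
r1 m[φ6→X3] = [F, F, T, F]
r1 m[φ7→X5] = [F, T, F, T]
r1 m[φ8→X3] = [T, T, T, T]
r1 m[φ9→X1] = [F, T, F, F]
r1 m[φ10→X11] = [T, T, T, T]
r1 m[φ11→X15] = [T, F, T, T]
r1 m[X0→φ0] = [T, T, T, T]
r1 m[X0→φ2] = [T, T, T, T]
r1 m[X15→φ3] = [T, T, T, T]
r1 m[X15→φ11] = [T, T, T, T]
r1 m[X11→φ1] = [T, T, T, T]
r1 m[X11→φ4] = [T, T, T, T]
r1 m[X11→φ10] = [T, T, T, T]
r1 m[X10→φ0] = [T, T, T, T]
r1 m[X10→φ1] = [T, T, T, T]
r1 m[X5→φ1] = [T, T, T, T]
r1 m[X5→φ7] = [T, T, T, T]
r1 m[X12→φ0] = [T, T, T, T]
r1 m[X12→φ3] = [T, T, T, T]
r1 m[X12→φ5] = [T, T, T, T]
r1 m[X3→φ4] = [T, T, T, T]
r1 m[X3→φ6] = [T, T, T, T]
r1 m[X3→φ8] = [T, T, T, T]
r1 m[X1→φ2] = [T, T, T, T]
r1 m[X1→φ9] = [T, T, T, T]
r2 m[φ0→X0] = [T, T, T, T]
r2 m[φ0→X10] = [T, T, T, T]
r2 m[φ0→X12] = [T, T, T, T]
r2 m[φ1→X11] = [T, T, T, T]
r2 m[φ1→X10] = [T, T, T, T]
r2 m[φ1→X5] = [T, T, T, T]
r2 m[φ2→X0] = [F, T, T, T]
r2 m[φ2→X1] = [T, T, F, T]
r2 m[φ3→X15] = [T, F, T, T]
r2 m[φ3→X12] = [T, T, T, T]
r2 m[φ4→X11] = [T, T, T, T]
r2 m[φ4→X3] = [T, T, T, T]
r2 m[φ5→X12] = [T, F, T, F]
r2 m[φ6→X3] = [F, F, T, F]
r2 m[φ7→X5] = [F, T, F, T]
r2 m[φ8→X3] = [T, T, T, T]
r2 m[φ9→X1] = [F, T, F, F]
r2 m[φ10→X11] = [T, T, T, T]
r2 m[φ11→X15] = [T, F, T, T]
r2 m[X0→φ0] = [F, T, T, T]
r2 m[X0→φ2] = [T, T, T, T]
r2 m[X15→φ3] = [T, F, T, T]
r2 m[X15→φ11] = [T, F, T, T]
r2 m[X11→φ1] = [T, T, T, T]
r2 m[X11→φ4] = [T, T, T, T]
r2 m[X11→φ10] = [T, T, T, T]
r2 m[X10→φ0] = [T, T, T, T]
r2 m[X10→φ1] = [T, T, T, T]
r2 m[X5→φ1] = [F, T, F, T]
r2 m[X5→φ7] = [T, T, T, T]
r2 m[X12→φ0] = [T, F, T, F]
r2 m[X12→φ3] = [T, F, T, F]
r2 m[X12→φ5] = [T, T, T, T]
r2 m[X3→φ4] = [F, F, T, F]
r2 m[X3→φ6] = [T, T, T, T]
r2 m[X3→φ8] = [F, F, T, F]
r2 m[X1→φ2] = [F, T, F, F]
r2 m[X1→φ9] = [T, T, F, T]
r3 m[φ0→X0] = [T, T, T, T]
r3 m[φ0→X10] = [T, T, T, T]
r3 m[φ0→X12] = [T, T, T, T]
r3 m[φ1→X11] = [T, T, T, T]
r3 m[φ1→X10] = [T, T, T, T]
r3 m[φ1→X5] = [T, T, T, T]
r3 m[φ2→X0] = [F, T, F, T]
r3 m[φ2→X1] = [T, T, F, T]
r3 m[φ3→X15] = [F, F, T, T]
r3 m[φ3→X12] = [T, T, T, T]
r3 m[φ4→X11] = [T, T, T, F]
r3 m[φ4→X3] = [T, T, T, T]
r3 m[φ5→X12] = [T, F, T, F]
r3 m[φ6→X3] = [F, F, T, F]
r3 m[φ7→X5] = [F, T, F, T]
r3 m[φ8→X3] = [T, T, T, T]
r3 m[φ9→X1] = [F, T, F, F]
r3 m[φ10→X11] = [T, T, T, T]
r3 m[φ11→X15] = [T, F, T, T]
r3 m[X0→φ0] = [F, T, T, T]
r3 m[X0→φ2] = [T, T, T, T]
r3 m[X15→φ3] = [T, F, T, T]
r3 m[X15→φ11] = [T, F, T, T]
r3 m[X11→φ1] = [T, T, T, T]
r3 m[X11→φ4] = [T, T, T, T]
r3 m[X11→φ10] = [T, T, T, T]
r3 m[X10→φ0] = [T, T, T, T]
r3 m[X10→φ1] = [T, T, T, T]
r3 m[X5→φ1] = [F, T, F, T]
r3 m[X5→φ7] = [T, T, T, T]
r3 m[X12→φ0] = [T, F, T, F]
r3 m[X12→φ3] = [T, F, T, F]
r3 m[X12→φ5] = [T, T, T, T]
r3 m[X3→φ4] = [F, F, T, F]
r3 m[X3→φ6] = [T, T, T, T]
r3 m[X3→φ8] = [F, F, T, F]
r3 m[X1→φ2] = [F, T, F, F]
r3 m[X1→φ9] = [T, T, F, T]
r4 m[φ0→X0] = [T, T, T, T]
r4 m[φ0→X10] = [T, T, T, T]
r4 m[φ0→X12] = [T, T, T, T]
r4 m[φ1→X11] = [T, T, T, T]
r4 m[φ1→X10] = [T, T, T, T]
r4 m[φ1→X5] = [T, T, T, T]
r4 m[φ2→X0] = [F, T, F, T]
r4 m[φ2→X1] = [T, T, F, T]
r4 m[φ3→X15] = [F, F, T, T]
r4 m[φ3→X12] = [T, T, T, T]
r4 m[φ4→X11] = [T, T, T, F]
r4 m[φ4→X3] = [T, T, T, T]
r4 m[φ5→X12] = [T, F, T, F]
r4 m[φ6→X3] = [F, F, T, F]
r4 m[φ7→X5] = [F, T, F, T]
r4 m[φ8→X3] = [T, T, T, T]
r4 m[φ9→X1] = [F, T, F, F]
r4 m[φ10→X11] = [T, T, T, T]
r4 m[φ11→X15] = [T, F, T, T]
r4 m[X0→φ0] = [F, T, F, T]
r4 m[X0→φ2] = [T, T, T, T]
r4 m[X15→φ3] = [T, F, T, T]
r4 m[X15→φ11] = [F, F, T, T]
r4 m[X11→φ1] = [T, T, T, F]
r4 m[X11→φ4] = [T, T, T, T]
r4 m[X11→φ10] = [T, T, T, F]
r4 m[X10→φ0] = [T, T, T, T]
r4 m[X10→φ1] = [T, T, T, T]
r4 m[X5→φ1] = [F, T, F, T]
r4 m[X5→φ7] = [T, T, T, T]
r4 m[X12→φ0] = [T, F, T, F]
r4 m[X12→φ3] = [T, F, T, F]
r4 m[X12→φ5] = [T, T, T, T]
r4 m[X3→φ4] = [F, F, T, F]
r4 m[X3→φ6] = [T, T, T, T]
r4 m[X3→φ8] = [F, F, T, F]
r4 m[X1→φ2] = [F, T, F, F]
r4 m[X1→φ9] = [T, T, F, T]
r5 m[φ0→X0] = [T, T, T, T]
r5 m[φ0→X10] = [T, T, T, T]
r5 m[φ0→X12] = [T, T, T, T]
r5 m[φ1→X11] = [T, T, T, T]
r5 m[φ1→X10] = [T, T, T, T]
r5 m[φ1→X5] = [T, T, T, T]
r5 m[φ2→X0] = [F, T, F, T]
r5 m[φ2→X1] = [T, T, F, T]
r5 m[φ3→X15] = [F, F, T, T]
r5 m[φ3→X12] = [T, T, T, T]
r5 m[φ4→X11] = [T, T, T, F]
r5 m[φ4→X3] = [T, T, T, T]
r5 m[φ5→X12] = [T, F, T, F]
r5 m[φ6→X3] = [F, F, T, F]
r5 m[φ7→X5] = [F, T, F, T]
r5 m[φ8→X3] = [T, T, T, T]
r5 m[φ9→X1] = [F, T, F, F]
r5 m[φ10→X11] = [T, T, T, T]
r5 m[φ11→X15] = [T, F, T, T]
r5 m[X0→φ0] = [F, T, F, T]
r5 m[X0→φ2] = [T, T, T, T]
r5 m[X15→φ3] = [T, F, T, T]
r5 m[X15→φ11] = [F, F, T, T]
r5 m[X11→φ1] = [T, T, T, F]
r5 m[X11→φ4] = [T, T, T, T]
r5 m[X11→φ10] = [T, T, T, F]
r5 m[X10→φ0] = [T, T, T, T]
r5 m[X10→φ1] = [T, T, T, T]
r5 m[X5→φ1] = [F, T, F, T]
r5 m[X5→φ7] = [T, T, T, T]
r5 m[X12→φ0] = [T, F, T, F]
r5 m[X12→φ3] = [T, F, T, F]
r5 m[X12→φ5] = [T, T, T, T]
r5 m[X3→φ4] = [F, F, T, F]
r5 m[X3→φ6] = [T, T, T, T]
r5 m[X3→φ8] = [F, F, T, F]
r5 m[X1→φ2] = [F, T, F, F]
r5 m[X1→φ9] = [T, T, F, T]
fixed point reached at round 5
b[X15] = ⊗ incoming = [F, F, T, T]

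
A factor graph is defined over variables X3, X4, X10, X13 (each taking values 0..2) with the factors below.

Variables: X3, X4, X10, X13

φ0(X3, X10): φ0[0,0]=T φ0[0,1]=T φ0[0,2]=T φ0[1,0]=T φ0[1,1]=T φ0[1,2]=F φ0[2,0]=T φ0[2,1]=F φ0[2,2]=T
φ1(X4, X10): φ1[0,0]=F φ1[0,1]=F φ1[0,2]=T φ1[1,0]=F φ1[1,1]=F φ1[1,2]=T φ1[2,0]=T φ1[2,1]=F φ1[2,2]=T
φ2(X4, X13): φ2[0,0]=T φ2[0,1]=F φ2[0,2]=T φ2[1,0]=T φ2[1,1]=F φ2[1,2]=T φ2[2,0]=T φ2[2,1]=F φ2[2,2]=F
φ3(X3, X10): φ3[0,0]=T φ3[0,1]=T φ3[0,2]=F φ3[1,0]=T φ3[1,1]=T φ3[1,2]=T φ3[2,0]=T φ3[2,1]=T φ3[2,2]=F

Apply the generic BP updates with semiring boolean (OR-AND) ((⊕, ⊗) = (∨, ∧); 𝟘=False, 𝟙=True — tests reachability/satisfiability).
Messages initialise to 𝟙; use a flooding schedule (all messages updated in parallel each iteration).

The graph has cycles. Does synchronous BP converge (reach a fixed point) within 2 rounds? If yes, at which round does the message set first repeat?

init: all messages = 𝟙 over 3 values
r1 m[φ0→X3] = [T, T, T]
r1 m[φ0→X10] = [T, T, T]
r1 m[φ1→X4] = [T, T, T]
r1 m[φ1→X10] = [T, F, T]
r1 m[φ2→X4] = [T, T, T]
r1 m[φ2→X13] = [T, F, T]
r1 m[φ3→X3] = [T, T, T]
r1 m[φ3→X10] = [T, T, T]
r1 m[X3→φ0] = [T, T, T]
r1 m[X3→φ3] = [T, T, T]
r1 m[X4→φ1] = [T, T, T]
r1 m[X4→φ2] = [T, T, T]
r1 m[X10→φ0] = [T, T, T]
r1 m[X10→φ1] = [T, T, T]
r1 m[X10→φ3] = [T, T, T]
r1 m[X13→φ2] = [T, T, T]
r2 m[φ0→X3] = [T, T, T]
r2 m[φ0→X10] = [T, T, T]
r2 m[φ1→X4] = [T, T, T]
r2 m[φ1→X10] = [T, F, T]
r2 m[φ2→X4] = [T, T, T]
r2 m[φ2→X13] = [T, F, T]
r2 m[φ3→X3] = [T, T, T]
r2 m[φ3→X10] = [T, T, T]
r2 m[X3→φ0] = [T, T, T]
r2 m[X3→φ3] = [T, T, T]
r2 m[X4→φ1] = [T, T, T]
r2 m[X4→φ2] = [T, T, T]
r2 m[X10→φ0] = [T, F, T]
r2 m[X10→φ1] = [T, T, T]
r2 m[X10→φ3] = [T, F, T]
r2 m[X13→φ2] = [T, T, T]
no fixed point within 2 rounds

NOT CONVERGED within 2 rounds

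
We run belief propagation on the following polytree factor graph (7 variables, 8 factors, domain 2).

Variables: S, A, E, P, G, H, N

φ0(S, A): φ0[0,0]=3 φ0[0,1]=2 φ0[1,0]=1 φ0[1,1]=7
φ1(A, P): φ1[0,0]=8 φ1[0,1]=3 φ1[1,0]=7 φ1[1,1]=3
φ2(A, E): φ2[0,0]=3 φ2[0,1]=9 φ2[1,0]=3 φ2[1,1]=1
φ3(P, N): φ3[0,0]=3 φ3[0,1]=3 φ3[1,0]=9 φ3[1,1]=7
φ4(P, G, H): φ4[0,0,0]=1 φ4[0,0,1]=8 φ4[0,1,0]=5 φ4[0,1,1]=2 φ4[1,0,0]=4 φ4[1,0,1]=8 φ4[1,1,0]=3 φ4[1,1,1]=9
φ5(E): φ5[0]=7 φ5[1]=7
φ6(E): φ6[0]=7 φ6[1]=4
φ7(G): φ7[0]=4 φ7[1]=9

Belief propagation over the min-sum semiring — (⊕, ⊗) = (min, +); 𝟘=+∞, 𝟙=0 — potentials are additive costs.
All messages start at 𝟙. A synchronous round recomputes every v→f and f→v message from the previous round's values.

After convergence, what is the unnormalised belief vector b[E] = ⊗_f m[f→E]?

b[E] = [34, 29]

init: all messages = 𝟙 over 2 values
r1 m[φ0→S] = [2, 1]
r1 m[φ0→A] = [1, 2]
r1 m[φ1→A] = [3, 3]
r1 m[φ1→P] = [7, 3]
r1 m[φ2→A] = [3, 1]
r1 m[φ2→E] = [3, 1]
r1 m[φ3→P] = [3, 7]
r1 m[φ3→N] = [3, 3]
r1 m[φ4→P] = [1, 3]
r1 m[φ4→G] = [1, 2]
r1 m[φ4→H] = [1, 2]
r1 m[φ5→E] = [7, 7]
r1 m[φ6→E] = [7, 4]
r1 m[φ7→G] = [4, 9]
r1 m[S→φ0] = [0, 0]
r1 m[A→φ0] = [0, 0]
r1 m[A→φ1] = [0, 0]
r1 m[A→φ2] = [0, 0]
r1 m[E→φ2] = [0, 0]
r1 m[E→φ5] = [0, 0]
r1 m[E→φ6] = [0, 0]
r1 m[P→φ1] = [0, 0]
r1 m[P→φ3] = [0, 0]
r1 m[P→φ4] = [0, 0]
r1 m[G→φ4] = [0, 0]
r1 m[G→φ7] = [0, 0]
r1 m[H→φ4] = [0, 0]
r1 m[N→φ3] = [0, 0]
r2 m[φ0→S] = [2, 1]
r2 m[φ0→A] = [1, 2]
r2 m[φ1→A] = [3, 3]
r2 m[φ1→P] = [7, 3]
r2 m[φ2→A] = [3, 1]
r2 m[φ2→E] = [3, 1]
r2 m[φ3→P] = [3, 7]
r2 m[φ3→N] = [3, 3]
r2 m[φ4→P] = [1, 3]
r2 m[φ4→G] = [1, 2]
r2 m[φ4→H] = [1, 2]
r2 m[φ5→E] = [7, 7]
r2 m[φ6→E] = [7, 4]
r2 m[φ7→G] = [4, 9]
r2 m[S→φ0] = [0, 0]
r2 m[A→φ0] = [6, 4]
r2 m[A→φ1] = [4, 3]
r2 m[A→φ2] = [4, 5]
r2 m[E→φ2] = [14, 11]
r2 m[E→φ5] = [10, 5]
r2 m[E→φ6] = [10, 8]
r2 m[P→φ1] = [4, 10]
r2 m[P→φ3] = [8, 6]
r2 m[P→φ4] = [10, 10]
r2 m[G→φ4] = [4, 9]
r2 m[G→φ7] = [1, 2]
r2 m[H→φ4] = [0, 0]
r2 m[N→φ3] = [0, 0]
r3 m[φ0→S] = [6, 7]
r3 m[φ0→A] = [1, 2]
r3 m[φ1→A] = [12, 11]
r3 m[φ1→P] = [10, 6]
r3 m[φ2→A] = [17, 12]
r3 m[φ2→E] = [7, 6]
r3 m[φ3→P] = [3, 7]
r3 m[φ3→N] = [11, 11]
r3 m[φ4→P] = [5, 8]
r3 m[φ4→G] = [11, 12]
r3 m[φ4→H] = [15, 21]
r3 m[φ5→E] = [7, 7]
r3 m[φ6→E] = [7, 4]
r3 m[φ7→G] = [4, 9]
r3 m[S→φ0] = [0, 0]
r3 m[A→φ0] = [6, 4]
r3 m[A→φ1] = [4, 3]
r3 m[A→φ2] = [4, 5]
r3 m[E→φ2] = [14, 11]
r3 m[E→φ5] = [10, 5]
r3 m[E→φ6] = [10, 8]
r3 m[P→φ1] = [4, 10]
r3 m[P→φ3] = [8, 6]
r3 m[P→φ4] = [10, 10]
r3 m[G→φ4] = [4, 9]
r3 m[G→φ7] = [1, 2]
r3 m[H→φ4] = [0, 0]
r3 m[N→φ3] = [0, 0]
r4 m[φ0→S] = [6, 7]
r4 m[φ0→A] = [1, 2]
r4 m[φ1→A] = [12, 11]
r4 m[φ1→P] = [10, 6]
r4 m[φ2→A] = [17, 12]
r4 m[φ2→E] = [7, 6]
r4 m[φ3→P] = [3, 7]
r4 m[φ3→N] = [11, 11]
r4 m[φ4→P] = [5, 8]
r4 m[φ4→G] = [11, 12]
r4 m[φ4→H] = [15, 21]
r4 m[φ5→E] = [7, 7]
r4 m[φ6→E] = [7, 4]
r4 m[φ7→G] = [4, 9]
r4 m[S→φ0] = [0, 0]
r4 m[A→φ0] = [29, 23]
r4 m[A→φ1] = [18, 14]
r4 m[A→φ2] = [13, 13]
r4 m[E→φ2] = [14, 11]
r4 m[E→φ5] = [14, 10]
r4 m[E→φ6] = [14, 13]
r4 m[P→φ1] = [8, 15]
r4 m[P→φ3] = [15, 14]
r4 m[P→φ4] = [13, 13]
r4 m[G→φ4] = [4, 9]
r4 m[G→φ7] = [11, 12]
r4 m[H→φ4] = [0, 0]
r4 m[N→φ3] = [0, 0]
r5 m[φ0→S] = [25, 30]
r5 m[φ0→A] = [1, 2]
r5 m[φ1→A] = [16, 15]
r5 m[φ1→P] = [21, 17]
r5 m[φ2→A] = [17, 12]
r5 m[φ2→E] = [16, 14]
r5 m[φ3→P] = [3, 7]
r5 m[φ3→N] = [18, 18]
r5 m[φ4→P] = [5, 8]
r5 m[φ4→G] = [14, 15]
r5 m[φ4→H] = [18, 24]
r5 m[φ5→E] = [7, 7]
r5 m[φ6→E] = [7, 4]
r5 m[φ7→G] = [4, 9]
r5 m[S→φ0] = [0, 0]
r5 m[A→φ0] = [29, 23]
r5 m[A→φ1] = [18, 14]
r5 m[A→φ2] = [13, 13]
r5 m[E→φ2] = [14, 11]
r5 m[E→φ5] = [14, 10]
r5 m[E→φ6] = [14, 13]
r5 m[P→φ1] = [8, 15]
r5 m[P→φ3] = [15, 14]
r5 m[P→φ4] = [13, 13]
r5 m[G→φ4] = [4, 9]
r5 m[G→φ7] = [11, 12]
r5 m[H→φ4] = [0, 0]
r5 m[N→φ3] = [0, 0]
r6 m[φ0→S] = [25, 30]
r6 m[φ0→A] = [1, 2]
r6 m[φ1→A] = [16, 15]
r6 m[φ1→P] = [21, 17]
r6 m[φ2→A] = [17, 12]
r6 m[φ2→E] = [16, 14]
r6 m[φ3→P] = [3, 7]
r6 m[φ3→N] = [18, 18]
r6 m[φ4→P] = [5, 8]
r6 m[φ4→G] = [14, 15]
r6 m[φ4→H] = [18, 24]
r6 m[φ5→E] = [7, 7]
r6 m[φ6→E] = [7, 4]
r6 m[φ7→G] = [4, 9]
r6 m[S→φ0] = [0, 0]
r6 m[A→φ0] = [33, 27]
r6 m[A→φ1] = [18, 14]
r6 m[A→φ2] = [17, 17]
r6 m[E→φ2] = [14, 11]
r6 m[E→φ5] = [23, 18]
r6 m[E→φ6] = [23, 21]
r6 m[P→φ1] = [8, 15]
r6 m[P→φ3] = [26, 25]
r6 m[P→φ4] = [24, 24]
r6 m[G→φ4] = [4, 9]
r6 m[G→φ7] = [14, 15]
r6 m[H→φ4] = [0, 0]
r6 m[N→φ3] = [0, 0]
r7 m[φ0→S] = [29, 34]
r7 m[φ0→A] = [1, 2]
r7 m[φ1→A] = [16, 15]
r7 m[φ1→P] = [21, 17]
r7 m[φ2→A] = [17, 12]
r7 m[φ2→E] = [20, 18]
r7 m[φ3→P] = [3, 7]
r7 m[φ3→N] = [29, 29]
r7 m[φ4→P] = [5, 8]
r7 m[φ4→G] = [25, 26]
r7 m[φ4→H] = [29, 35]
r7 m[φ5→E] = [7, 7]
r7 m[φ6→E] = [7, 4]
r7 m[φ7→G] = [4, 9]
r7 m[S→φ0] = [0, 0]
r7 m[A→φ0] = [33, 27]
r7 m[A→φ1] = [18, 14]
r7 m[A→φ2] = [17, 17]
r7 m[E→φ2] = [14, 11]
r7 m[E→φ5] = [23, 18]
r7 m[E→φ6] = [23, 21]
r7 m[P→φ1] = [8, 15]
r7 m[P→φ3] = [26, 25]
r7 m[P→φ4] = [24, 24]
r7 m[G→φ4] = [4, 9]
r7 m[G→φ7] = [14, 15]
r7 m[H→φ4] = [0, 0]
r7 m[N→φ3] = [0, 0]
r8 m[φ0→S] = [29, 34]
r8 m[φ0→A] = [1, 2]
r8 m[φ1→A] = [16, 15]
r8 m[φ1→P] = [21, 17]
r8 m[φ2→A] = [17, 12]
r8 m[φ2→E] = [20, 18]
r8 m[φ3→P] = [3, 7]
r8 m[φ3→N] = [29, 29]
r8 m[φ4→P] = [5, 8]
r8 m[φ4→G] = [25, 26]
r8 m[φ4→H] = [29, 35]
r8 m[φ5→E] = [7, 7]
r8 m[φ6→E] = [7, 4]
r8 m[φ7→G] = [4, 9]
r8 m[S→φ0] = [0, 0]
r8 m[A→φ0] = [33, 27]
r8 m[A→φ1] = [18, 14]
r8 m[A→φ2] = [17, 17]
r8 m[E→φ2] = [14, 11]
r8 m[E→φ5] = [27, 22]
r8 m[E→φ6] = [27, 25]
r8 m[P→φ1] = [8, 15]
r8 m[P→φ3] = [26, 25]
r8 m[P→φ4] = [24, 24]
r8 m[G→φ4] = [4, 9]
r8 m[G→φ7] = [25, 26]
r8 m[H→φ4] = [0, 0]
r8 m[N→φ3] = [0, 0]
r9 m[φ0→S] = [29, 34]
r9 m[φ0→A] = [1, 2]
r9 m[φ1→A] = [16, 15]
r9 m[φ1→P] = [21, 17]
r9 m[φ2→A] = [17, 12]
r9 m[φ2→E] = [20, 18]
r9 m[φ3→P] = [3, 7]
r9 m[φ3→N] = [29, 29]
r9 m[φ4→P] = [5, 8]
r9 m[φ4→G] = [25, 26]
r9 m[φ4→H] = [29, 35]
r9 m[φ5→E] = [7, 7]
r9 m[φ6→E] = [7, 4]
r9 m[φ7→G] = [4, 9]
r9 m[S→φ0] = [0, 0]
r9 m[A→φ0] = [33, 27]
r9 m[A→φ1] = [18, 14]
r9 m[A→φ2] = [17, 17]
r9 m[E→φ2] = [14, 11]
r9 m[E→φ5] = [27, 22]
r9 m[E→φ6] = [27, 25]
r9 m[P→φ1] = [8, 15]
r9 m[P→φ3] = [26, 25]
r9 m[P→φ4] = [24, 24]
r9 m[G→φ4] = [4, 9]
r9 m[G→φ7] = [25, 26]
r9 m[H→φ4] = [0, 0]
r9 m[N→φ3] = [0, 0]
fixed point reached at round 9
b[E] = ⊗ incoming = [34, 29]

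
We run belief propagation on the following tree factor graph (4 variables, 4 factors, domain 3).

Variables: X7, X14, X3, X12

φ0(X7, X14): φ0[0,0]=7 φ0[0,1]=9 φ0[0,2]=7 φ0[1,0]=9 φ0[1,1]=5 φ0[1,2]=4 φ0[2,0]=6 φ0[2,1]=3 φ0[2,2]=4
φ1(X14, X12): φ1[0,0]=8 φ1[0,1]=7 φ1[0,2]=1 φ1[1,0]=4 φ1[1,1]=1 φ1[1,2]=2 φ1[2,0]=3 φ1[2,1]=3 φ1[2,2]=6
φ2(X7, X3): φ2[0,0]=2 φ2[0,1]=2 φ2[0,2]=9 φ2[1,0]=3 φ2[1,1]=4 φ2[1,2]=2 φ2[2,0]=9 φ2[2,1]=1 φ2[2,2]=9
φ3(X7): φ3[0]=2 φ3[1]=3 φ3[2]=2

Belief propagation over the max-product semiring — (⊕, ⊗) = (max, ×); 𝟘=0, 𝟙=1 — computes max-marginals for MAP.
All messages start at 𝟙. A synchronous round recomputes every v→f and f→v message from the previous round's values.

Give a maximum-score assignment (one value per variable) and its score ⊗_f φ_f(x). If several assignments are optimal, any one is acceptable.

init: all messages = 𝟙 over 3 values
r1 m[φ0→X7] = [9, 9, 6]
r1 m[φ0→X14] = [9, 9, 7]
r1 m[φ1→X14] = [8, 4, 6]
r1 m[φ1→X12] = [8, 7, 6]
r1 m[φ2→X7] = [9, 4, 9]
r1 m[φ2→X3] = [9, 4, 9]
r1 m[φ3→X7] = [2, 3, 2]
r1 m[X7→φ0] = [1, 1, 1]
r1 m[X7→φ2] = [1, 1, 1]
r1 m[X7→φ3] = [1, 1, 1]
r1 m[X14→φ0] = [1, 1, 1]
r1 m[X14→φ1] = [1, 1, 1]
r1 m[X3→φ2] = [1, 1, 1]
r1 m[X12→φ1] = [1, 1, 1]
r2 m[φ0→X7] = [9, 9, 6]
r2 m[φ0→X14] = [9, 9, 7]
r2 m[φ1→X14] = [8, 4, 6]
r2 m[φ1→X12] = [8, 7, 6]
r2 m[φ2→X7] = [9, 4, 9]
r2 m[φ2→X3] = [9, 4, 9]
r2 m[φ3→X7] = [2, 3, 2]
r2 m[X7→φ0] = [18, 12, 18]
r2 m[X7→φ2] = [18, 27, 12]
r2 m[X7→φ3] = [81, 36, 54]
r2 m[X14→φ0] = [8, 4, 6]
r2 m[X14→φ1] = [9, 9, 7]
r2 m[X3→φ2] = [1, 1, 1]
r2 m[X12→φ1] = [1, 1, 1]
r3 m[φ0→X7] = [56, 72, 48]
r3 m[φ0→X14] = [126, 162, 126]
r3 m[φ1→X14] = [8, 4, 6]
r3 m[φ1→X12] = [72, 63, 42]
r3 m[φ2→X7] = [9, 4, 9]
r3 m[φ2→X3] = [108, 108, 162]
r3 m[φ3→X7] = [2, 3, 2]
r3 m[X7→φ0] = [18, 12, 18]
r3 m[X7→φ2] = [18, 27, 12]
r3 m[X7→φ3] = [81, 36, 54]
r3 m[X14→φ0] = [8, 4, 6]
r3 m[X14→φ1] = [9, 9, 7]
r3 m[X3→φ2] = [1, 1, 1]
r3 m[X12→φ1] = [1, 1, 1]
r4 m[φ0→X7] = [56, 72, 48]
r4 m[φ0→X14] = [126, 162, 126]
r4 m[φ1→X14] = [8, 4, 6]
r4 m[φ1→X12] = [72, 63, 42]
r4 m[φ2→X7] = [9, 4, 9]
r4 m[φ2→X3] = [108, 108, 162]
r4 m[φ3→X7] = [2, 3, 2]
r4 m[X7→φ0] = [18, 12, 18]
r4 m[X7→φ2] = [112, 216, 96]
r4 m[X7→φ3] = [504, 288, 432]
r4 m[X14→φ0] = [8, 4, 6]
r4 m[X14→φ1] = [126, 162, 126]
r4 m[X3→φ2] = [1, 1, 1]
r4 m[X12→φ1] = [1, 1, 1]
r5 m[φ0→X7] = [56, 72, 48]
r5 m[φ0→X14] = [126, 162, 126]
r5 m[φ1→X14] = [8, 4, 6]
r5 m[φ1→X12] = [1008, 882, 756]
r5 m[φ2→X7] = [9, 4, 9]
r5 m[φ2→X3] = [864, 864, 1008]
r5 m[φ3→X7] = [2, 3, 2]
r5 m[X7→φ0] = [18, 12, 18]
r5 m[X7→φ2] = [112, 216, 96]
r5 m[X7→φ3] = [504, 288, 432]
r5 m[X14→φ0] = [8, 4, 6]
r5 m[X14→φ1] = [126, 162, 126]
r5 m[X3→φ2] = [1, 1, 1]
r5 m[X12→φ1] = [1, 1, 1]
r6 m[φ0→X7] = [56, 72, 48]
r6 m[φ0→X14] = [126, 162, 126]
r6 m[φ1→X14] = [8, 4, 6]
r6 m[φ1→X12] = [1008, 882, 756]
r6 m[φ2→X7] = [9, 4, 9]
r6 m[φ2→X3] = [864, 864, 1008]
r6 m[φ3→X7] = [2, 3, 2]
r6 m[X7→φ0] = [18, 12, 18]
r6 m[X7→φ2] = [112, 216, 96]
r6 m[X7→φ3] = [504, 288, 432]
r6 m[X14→φ0] = [8, 4, 6]
r6 m[X14→φ1] = [126, 162, 126]
r6 m[X3→φ2] = [1, 1, 1]
r6 m[X12→φ1] = [1, 1, 1]
fixed point reached at round 6
traceback from X7: (X7=0, X14=0, X3=2, X12=0), score=1008

assignment: (X7=0, X14=0, X3=2, X12=0); score = 1008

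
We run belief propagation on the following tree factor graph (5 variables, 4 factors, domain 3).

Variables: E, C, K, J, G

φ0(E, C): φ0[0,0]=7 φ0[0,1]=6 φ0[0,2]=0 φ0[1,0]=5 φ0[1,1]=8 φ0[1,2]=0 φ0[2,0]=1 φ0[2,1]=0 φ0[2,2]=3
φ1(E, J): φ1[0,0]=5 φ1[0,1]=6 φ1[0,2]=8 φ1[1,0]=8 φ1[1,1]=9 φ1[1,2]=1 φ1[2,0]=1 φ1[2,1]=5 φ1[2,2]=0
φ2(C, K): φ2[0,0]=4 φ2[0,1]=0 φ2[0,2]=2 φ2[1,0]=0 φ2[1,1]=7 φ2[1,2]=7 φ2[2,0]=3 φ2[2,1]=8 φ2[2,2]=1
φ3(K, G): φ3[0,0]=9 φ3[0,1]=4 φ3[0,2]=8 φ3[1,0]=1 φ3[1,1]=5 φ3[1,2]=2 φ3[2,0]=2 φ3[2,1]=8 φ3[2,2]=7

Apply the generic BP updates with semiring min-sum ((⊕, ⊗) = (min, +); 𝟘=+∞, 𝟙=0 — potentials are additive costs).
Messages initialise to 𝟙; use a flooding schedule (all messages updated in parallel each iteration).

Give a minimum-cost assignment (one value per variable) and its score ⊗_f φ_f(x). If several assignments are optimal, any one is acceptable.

assignment: (E=2, C=0, K=1, J=2, G=0); score = 2

init: all messages = 𝟙 over 3 values
r1 m[φ0→E] = [0, 0, 0]
r1 m[φ0→C] = [1, 0, 0]
r1 m[φ1→E] = [5, 1, 0]
r1 m[φ1→J] = [1, 5, 0]
r1 m[φ2→C] = [0, 0, 1]
r1 m[φ2→K] = [0, 0, 1]
r1 m[φ3→K] = [4, 1, 2]
r1 m[φ3→G] = [1, 4, 2]
r1 m[E→φ0] = [0, 0, 0]
r1 m[E→φ1] = [0, 0, 0]
r1 m[C→φ0] = [0, 0, 0]
r1 m[C→φ2] = [0, 0, 0]
r1 m[K→φ2] = [0, 0, 0]
r1 m[K→φ3] = [0, 0, 0]
r1 m[J→φ1] = [0, 0, 0]
r1 m[G→φ3] = [0, 0, 0]
r2 m[φ0→E] = [0, 0, 0]
r2 m[φ0→C] = [1, 0, 0]
r2 m[φ1→E] = [5, 1, 0]
r2 m[φ1→J] = [1, 5, 0]
r2 m[φ2→C] = [0, 0, 1]
r2 m[φ2→K] = [0, 0, 1]
r2 m[φ3→K] = [4, 1, 2]
r2 m[φ3→G] = [1, 4, 2]
r2 m[E→φ0] = [5, 1, 0]
r2 m[E→φ1] = [0, 0, 0]
r2 m[C→φ0] = [0, 0, 1]
r2 m[C→φ2] = [1, 0, 0]
r2 m[K→φ2] = [4, 1, 2]
r2 m[K→φ3] = [0, 0, 1]
r2 m[J→φ1] = [0, 0, 0]
r2 m[G→φ3] = [0, 0, 0]
r3 m[φ0→E] = [1, 1, 0]
r3 m[φ0→C] = [1, 0, 1]
r3 m[φ1→E] = [5, 1, 0]
r3 m[φ1→J] = [1, 5, 0]
r3 m[φ2→C] = [1, 4, 3]
r3 m[φ2→K] = [0, 1, 1]
r3 m[φ3→K] = [4, 1, 2]
r3 m[φ3→G] = [1, 4, 2]
r3 m[E→φ0] = [5, 1, 0]
r3 m[E→φ1] = [0, 0, 0]
r3 m[C→φ0] = [0, 0, 1]
r3 m[C→φ2] = [1, 0, 0]
r3 m[K→φ2] = [4, 1, 2]
r3 m[K→φ3] = [0, 0, 1]
r3 m[J→φ1] = [0, 0, 0]
r3 m[G→φ3] = [0, 0, 0]
r4 m[φ0→E] = [1, 1, 0]
r4 m[φ0→C] = [1, 0, 1]
r4 m[φ1→E] = [5, 1, 0]
r4 m[φ1→J] = [1, 5, 0]
r4 m[φ2→C] = [1, 4, 3]
r4 m[φ2→K] = [0, 1, 1]
r4 m[φ3→K] = [4, 1, 2]
r4 m[φ3→G] = [1, 4, 2]
r4 m[E→φ0] = [5, 1, 0]
r4 m[E→φ1] = [1, 1, 0]
r4 m[C→φ0] = [1, 4, 3]
r4 m[C→φ2] = [1, 0, 1]
r4 m[K→φ2] = [4, 1, 2]
r4 m[K→φ3] = [0, 1, 1]
r4 m[J→φ1] = [0, 0, 0]
r4 m[G→φ3] = [0, 0, 0]
r5 m[φ0→E] = [3, 3, 2]
r5 m[φ0→C] = [1, 0, 1]
r5 m[φ1→E] = [5, 1, 0]
r5 m[φ1→J] = [1, 5, 0]
r5 m[φ2→C] = [1, 4, 3]
r5 m[φ2→K] = [0, 1, 2]
r5 m[φ3→K] = [4, 1, 2]
r5 m[φ3→G] = [2, 4, 3]
r5 m[E→φ0] = [5, 1, 0]
r5 m[E→φ1] = [1, 1, 0]
r5 m[C→φ0] = [1, 4, 3]
r5 m[C→φ2] = [1, 0, 1]
r5 m[K→φ2] = [4, 1, 2]
r5 m[K→φ3] = [0, 1, 1]
r5 m[J→φ1] = [0, 0, 0]
r5 m[G→φ3] = [0, 0, 0]
r6 m[φ0→E] = [3, 3, 2]
r6 m[φ0→C] = [1, 0, 1]
r6 m[φ1→E] = [5, 1, 0]
r6 m[φ1→J] = [1, 5, 0]
r6 m[φ2→C] = [1, 4, 3]
r6 m[φ2→K] = [0, 1, 2]
r6 m[φ3→K] = [4, 1, 2]
r6 m[φ3→G] = [2, 4, 3]
r6 m[E→φ0] = [5, 1, 0]
r6 m[E→φ1] = [3, 3, 2]
r6 m[C→φ0] = [1, 4, 3]
r6 m[C→φ2] = [1, 0, 1]
r6 m[K→φ2] = [4, 1, 2]
r6 m[K→φ3] = [0, 1, 2]
r6 m[J→φ1] = [0, 0, 0]
r6 m[G→φ3] = [0, 0, 0]
r7 m[φ0→E] = [3, 3, 2]
r7 m[φ0→C] = [1, 0, 1]
r7 m[φ1→E] = [5, 1, 0]
r7 m[φ1→J] = [3, 7, 2]
r7 m[φ2→C] = [1, 4, 3]
r7 m[φ2→K] = [0, 1, 2]
r7 m[φ3→K] = [4, 1, 2]
r7 m[φ3→G] = [2, 4, 3]
r7 m[E→φ0] = [5, 1, 0]
r7 m[E→φ1] = [3, 3, 2]
r7 m[C→φ0] = [1, 4, 3]
r7 m[C→φ2] = [1, 0, 1]
r7 m[K→φ2] = [4, 1, 2]
r7 m[K→φ3] = [0, 1, 2]
r7 m[J→φ1] = [0, 0, 0]
r7 m[G→φ3] = [0, 0, 0]
r8 m[φ0→E] = [3, 3, 2]
r8 m[φ0→C] = [1, 0, 1]
r8 m[φ1→E] = [5, 1, 0]
r8 m[φ1→J] = [3, 7, 2]
r8 m[φ2→C] = [1, 4, 3]
r8 m[φ2→K] = [0, 1, 2]
r8 m[φ3→K] = [4, 1, 2]
r8 m[φ3→G] = [2, 4, 3]
r8 m[E→φ0] = [5, 1, 0]
r8 m[E→φ1] = [3, 3, 2]
r8 m[C→φ0] = [1, 4, 3]
r8 m[C→φ2] = [1, 0, 1]
r8 m[K→φ2] = [4, 1, 2]
r8 m[K→φ3] = [0, 1, 2]
r8 m[J→φ1] = [0, 0, 0]
r8 m[G→φ3] = [0, 0, 0]
fixed point reached at round 8
traceback from E: (E=2, C=0, K=1, J=2, G=0), score=2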